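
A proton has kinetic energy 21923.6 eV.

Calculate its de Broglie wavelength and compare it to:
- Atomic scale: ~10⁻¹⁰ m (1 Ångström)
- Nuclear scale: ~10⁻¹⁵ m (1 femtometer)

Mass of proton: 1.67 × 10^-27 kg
λ = 1.93 × 10^-13 m, which is between nuclear and atomic scales.

Using λ = h/√(2mKE):

KE = 21923.6 eV = 3.513 × 10^-15 J

λ = h/√(2mKE)
λ = (6.626 × 10^-34 J·s) / √(2 × 1.67 × 10^-27 kg × 3.513 × 10^-15 J)
λ = 1.93 × 10^-13 m

Comparison:
- Atomic scale (10⁻¹⁰ m): λ is 0.0019× this size
- Nuclear scale (10⁻¹⁵ m): λ is 1.9e+02× this size

The wavelength is between nuclear and atomic scales.

This wavelength is appropriate for probing atomic structure but too large for nuclear physics experiments.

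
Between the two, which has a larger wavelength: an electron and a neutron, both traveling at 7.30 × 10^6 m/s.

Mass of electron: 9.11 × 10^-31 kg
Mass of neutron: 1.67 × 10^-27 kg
The electron has the longer wavelength.

Using λ = h/(mv), since both particles have the same velocity, the wavelength depends only on mass.

For electron: λ₁ = h/(m₁v) = 9.96 × 10^-11 m
For neutron: λ₂ = h/(m₂v) = 5.44 × 10^-14 m

Since λ ∝ 1/m at constant velocity, the lighter particle has the longer wavelength.

The electron has the longer de Broglie wavelength.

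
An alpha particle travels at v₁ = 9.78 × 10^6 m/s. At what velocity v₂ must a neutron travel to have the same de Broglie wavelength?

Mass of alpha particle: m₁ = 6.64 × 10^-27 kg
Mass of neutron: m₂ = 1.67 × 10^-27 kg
v₂ = 3.89 × 10^7 m/s

For equal de Broglie wavelengths: λ₁ = λ₂

h/(m₁v₁) = h/(m₂v₂)
m₁v₁ = m₂v₂
v₂ = v₁ · (m₁/m₂)

v₂ = 9.78 × 10^6 m/s × (6.64 × 10^-27 kg / 1.67 × 10^-27 kg)
v₂ = 3.89 × 10^7 m/s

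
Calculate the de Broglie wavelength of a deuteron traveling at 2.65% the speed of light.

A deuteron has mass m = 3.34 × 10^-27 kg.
2.50 × 10^-14 m

Using the de Broglie relation λ = h/(mv):

v = 2.65% × c = 7.945 × 10^6 m/s

λ = h/(mv)
λ = (6.626 × 10^-34 J·s) / (3.34 × 10^-27 kg × 7.945 × 10^6 m/s)
λ = 2.50 × 10^-14 m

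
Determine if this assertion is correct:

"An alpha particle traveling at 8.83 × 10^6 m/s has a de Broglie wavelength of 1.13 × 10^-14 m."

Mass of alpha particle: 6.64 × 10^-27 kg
True

The claim is correct.

Using λ = h/(mv):
λ = (6.626 × 10^-34 J·s) / (6.64 × 10^-27 kg × 8.83 × 10^6 m/s)
λ = 1.13 × 10^-14 m

This matches the claimed value.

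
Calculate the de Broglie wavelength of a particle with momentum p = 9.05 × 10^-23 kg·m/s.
7.32 × 10^-12 m

Using the de Broglie relation λ = h/p:

λ = h/p
λ = (6.626 × 10^-34 J·s) / (9.05 × 10^-23 kg·m/s)
λ = 7.32 × 10^-12 m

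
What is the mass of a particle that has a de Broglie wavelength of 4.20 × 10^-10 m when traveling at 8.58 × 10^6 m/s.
1.84 × 10^-31 kg

From the de Broglie relation λ = h/(mv), we solve for m:

m = h/(λv)
m = (6.626 × 10^-34 J·s) / (4.20 × 10^-10 m × 8.58 × 10^6 m/s)
m = 1.84 × 10^-31 kg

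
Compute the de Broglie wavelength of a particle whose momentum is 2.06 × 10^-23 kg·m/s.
3.22 × 10^-11 m

Using the de Broglie relation λ = h/p:

λ = h/p
λ = (6.626 × 10^-34 J·s) / (2.06 × 10^-23 kg·m/s)
λ = 3.22 × 10^-11 m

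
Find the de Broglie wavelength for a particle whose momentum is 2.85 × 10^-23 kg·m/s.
2.32 × 10^-11 m

Using the de Broglie relation λ = h/p:

λ = h/p
λ = (6.626 × 10^-34 J·s) / (2.85 × 10^-23 kg·m/s)
λ = 2.32 × 10^-11 m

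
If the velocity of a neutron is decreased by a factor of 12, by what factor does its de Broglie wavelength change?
The wavelength increases by a factor of 12.

From λ = h/(mv), the wavelength is inversely proportional to velocity:

λ ∝ 1/v

If v → v/12, then λ → 12λ

When velocity is decreased by a factor of 12, the wavelength increases by a factor of 12.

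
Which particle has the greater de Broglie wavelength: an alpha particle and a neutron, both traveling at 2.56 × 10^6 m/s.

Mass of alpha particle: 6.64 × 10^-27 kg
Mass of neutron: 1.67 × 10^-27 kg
The neutron has the longer wavelength.

Using λ = h/(mv), since both particles have the same velocity, the wavelength depends only on mass.

For alpha particle: λ₁ = h/(m₁v) = 3.90 × 10^-14 m
For neutron: λ₂ = h/(m₂v) = 1.55 × 10^-13 m

Since λ ∝ 1/m at constant velocity, the lighter particle has the longer wavelength.

The neutron has the longer de Broglie wavelength.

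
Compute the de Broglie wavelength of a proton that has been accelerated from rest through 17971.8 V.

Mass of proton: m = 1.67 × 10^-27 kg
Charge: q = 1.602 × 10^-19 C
2.14 × 10^-13 m

When a particle is accelerated through voltage V, it gains kinetic energy KE = qV.

The de Broglie wavelength is then λ = h/√(2mqV):

λ = h/√(2mqV)
λ = (6.626 × 10^-34 J·s) / √(2 × 1.67 × 10^-27 kg × 1.602 × 10^-19 C × 17971.8 V)
λ = 2.14 × 10^-13 m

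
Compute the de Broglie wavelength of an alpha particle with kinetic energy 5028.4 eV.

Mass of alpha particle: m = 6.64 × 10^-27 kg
2.03 × 10^-13 m

Using λ = h/√(2mKE):

First convert KE to Joules: KE = 5028.4 eV = 8.056 × 10^-16 J

λ = h/√(2mKE)
λ = (6.626 × 10^-34 J·s) / √(2 × 6.64 × 10^-27 kg × 8.056 × 10^-16 J)
λ = 2.03 × 10^-13 m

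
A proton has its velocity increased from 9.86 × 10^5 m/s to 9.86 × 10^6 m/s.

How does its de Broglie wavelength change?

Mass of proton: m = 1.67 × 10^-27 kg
The wavelength decreases by a factor of 10.

Using λ = h/(mv):

Initial wavelength: λ₁ = h/(mv₁) = 4.02 × 10^-13 m
Final wavelength: λ₂ = h/(mv₂) = 4.02 × 10^-14 m

Since λ ∝ 1/v, when velocity increases by a factor of 10, the wavelength decreases by a factor of 10.

λ₂/λ₁ = v₁/v₂ = 1/10

The wavelength decreases by a factor of 10.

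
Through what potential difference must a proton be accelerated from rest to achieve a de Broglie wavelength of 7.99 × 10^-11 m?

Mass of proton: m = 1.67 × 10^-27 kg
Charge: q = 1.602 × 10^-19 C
1.29 × 10^-1 V

From λ = h/√(2mqV), we solve for V:

λ² = h²/(2mqV)
V = h²/(2mqλ²)
V = (6.626 × 10^-34 J·s)² / (2 × 1.67 × 10^-27 kg × 1.602 × 10^-19 C × (7.99 × 10^-11 m)²)
V = 1.29 × 10^-1 V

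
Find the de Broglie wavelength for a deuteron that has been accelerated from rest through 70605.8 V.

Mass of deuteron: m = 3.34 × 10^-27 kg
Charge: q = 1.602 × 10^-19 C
7.62 × 10^-14 m

When a particle is accelerated through voltage V, it gains kinetic energy KE = qV.

The de Broglie wavelength is then λ = h/√(2mqV):

λ = h/√(2mqV)
λ = (6.626 × 10^-34 J·s) / √(2 × 3.34 × 10^-27 kg × 1.602 × 10^-19 C × 70605.8 V)
λ = 7.62 × 10^-14 m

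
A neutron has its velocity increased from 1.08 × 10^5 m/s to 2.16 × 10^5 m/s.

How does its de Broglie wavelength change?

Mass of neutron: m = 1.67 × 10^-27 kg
The wavelength decreases by a factor of 2.

Using λ = h/(mv):

Initial wavelength: λ₁ = h/(mv₁) = 3.67 × 10^-12 m
Final wavelength: λ₂ = h/(mv₂) = 1.84 × 10^-12 m

Since λ ∝ 1/v, when velocity increases by a factor of 2, the wavelength decreases by a factor of 2.

λ₂/λ₁ = v₁/v₂ = 1/2

The wavelength decreases by a factor of 2.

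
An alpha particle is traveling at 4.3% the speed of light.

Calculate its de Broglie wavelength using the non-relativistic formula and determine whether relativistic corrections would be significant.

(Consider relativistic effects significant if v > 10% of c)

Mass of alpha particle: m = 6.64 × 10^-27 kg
No, relativistic corrections are not needed.

Using the non-relativistic de Broglie formula λ = h/(mv):

v = 4.3% × c = 1.289 × 10^7 m/s

λ = h/(mv)
λ = (6.626 × 10^-34 J·s) / (6.64 × 10^-27 kg × 1.289 × 10^7 m/s)
λ = 7.74 × 10^-15 m

Since v = 4.3% of c < 10% of c, relativistic corrections are NOT significant and this non-relativistic result is a good approximation.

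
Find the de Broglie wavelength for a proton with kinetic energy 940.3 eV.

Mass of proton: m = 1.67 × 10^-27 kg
9.34 × 10^-13 m

Using λ = h/√(2mKE):

First convert KE to Joules: KE = 940.3 eV = 1.507 × 10^-16 J

λ = h/√(2mKE)
λ = (6.626 × 10^-34 J·s) / √(2 × 1.67 × 10^-27 kg × 1.507 × 10^-16 J)
λ = 9.34 × 10^-13 m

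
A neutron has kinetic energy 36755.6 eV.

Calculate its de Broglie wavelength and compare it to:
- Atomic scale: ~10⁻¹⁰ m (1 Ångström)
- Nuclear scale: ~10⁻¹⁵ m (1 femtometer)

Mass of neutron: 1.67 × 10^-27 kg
λ = 1.49 × 10^-13 m, which is between nuclear and atomic scales.

Using λ = h/√(2mKE):

KE = 36755.6 eV = 5.889 × 10^-15 J

λ = h/√(2mKE)
λ = (6.626 × 10^-34 J·s) / √(2 × 1.67 × 10^-27 kg × 5.889 × 10^-15 J)
λ = 1.49 × 10^-13 m

Comparison:
- Atomic scale (10⁻¹⁰ m): λ is 0.0015× this size
- Nuclear scale (10⁻¹⁵ m): λ is 1.5e+02× this size

The wavelength is between nuclear and atomic scales.

This wavelength is appropriate for probing atomic structure but too large for nuclear physics experiments.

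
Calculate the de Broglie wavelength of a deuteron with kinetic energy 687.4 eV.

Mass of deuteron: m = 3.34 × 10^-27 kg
7.73 × 10^-13 m

Using λ = h/√(2mKE):

First convert KE to Joules: KE = 687.4 eV = 1.101 × 10^-16 J

λ = h/√(2mKE)
λ = (6.626 × 10^-34 J·s) / √(2 × 3.34 × 10^-27 kg × 1.101 × 10^-16 J)
λ = 7.73 × 10^-13 m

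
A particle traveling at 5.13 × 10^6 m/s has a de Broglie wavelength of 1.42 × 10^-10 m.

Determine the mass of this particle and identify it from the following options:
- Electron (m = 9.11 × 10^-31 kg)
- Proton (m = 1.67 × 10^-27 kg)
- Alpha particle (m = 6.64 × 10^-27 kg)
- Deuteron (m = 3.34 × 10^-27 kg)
The particle is an electron.

From λ = h/(mv), solve for mass:

m = h/(λv)
m = (6.626 × 10^-34 J·s) / (1.42 × 10^-10 m × 5.13 × 10^6 m/s)
m = 9.10 × 10^-31 kg

Comparing with the listed masses, this is closest to an electron.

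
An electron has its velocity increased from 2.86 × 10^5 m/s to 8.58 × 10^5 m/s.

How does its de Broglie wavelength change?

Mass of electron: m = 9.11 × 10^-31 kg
The wavelength decreases by a factor of 3.

Using λ = h/(mv):

Initial wavelength: λ₁ = h/(mv₁) = 2.54 × 10^-9 m
Final wavelength: λ₂ = h/(mv₂) = 8.48 × 10^-10 m

Since λ ∝ 1/v, when velocity increases by a factor of 3, the wavelength decreases by a factor of 3.

λ₂/λ₁ = v₁/v₂ = 1/3

The wavelength decreases by a factor of 3.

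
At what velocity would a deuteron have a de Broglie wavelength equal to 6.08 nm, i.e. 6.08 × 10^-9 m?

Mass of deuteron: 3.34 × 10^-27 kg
3.26 × 10^1 m/s

From λ = h/(mv), solve for v:

v = h/(mλ)
v = (6.626 × 10^-34 J·s) / (3.34 × 10^-27 kg × 6.08 × 10^-9 m)
v = 3.26 × 10^1 m/s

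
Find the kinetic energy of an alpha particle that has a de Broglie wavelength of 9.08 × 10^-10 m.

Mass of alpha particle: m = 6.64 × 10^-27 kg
4.01 × 10^-23 J (or 2.50 × 10^-4 eV)

From λ = h/√(2mKE), we solve for KE:

λ² = h²/(2mKE)
KE = h²/(2mλ²)
KE = (6.626 × 10^-34 J·s)² / (2 × 6.64 × 10^-27 kg × (9.08 × 10^-10 m)²)
KE = 4.01 × 10^-23 J
KE = 2.50 × 10^-4 eV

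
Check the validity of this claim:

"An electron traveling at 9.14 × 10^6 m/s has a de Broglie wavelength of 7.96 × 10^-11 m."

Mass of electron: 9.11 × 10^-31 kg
True

The claim is correct.

Using λ = h/(mv):
λ = (6.626 × 10^-34 J·s) / (9.11 × 10^-31 kg × 9.14 × 10^6 m/s)
λ = 7.96 × 10^-11 m

This matches the claimed value.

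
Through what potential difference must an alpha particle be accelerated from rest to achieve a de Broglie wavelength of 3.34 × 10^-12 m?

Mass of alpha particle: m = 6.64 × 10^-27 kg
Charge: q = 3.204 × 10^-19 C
9.25 V

From λ = h/√(2mqV), we solve for V:

λ² = h²/(2mqV)
V = h²/(2mqλ²)
V = (6.626 × 10^-34 J·s)² / (2 × 6.64 × 10^-27 kg × 3.204 × 10^-19 C × (3.34 × 10^-12 m)²)
V = 9.25 V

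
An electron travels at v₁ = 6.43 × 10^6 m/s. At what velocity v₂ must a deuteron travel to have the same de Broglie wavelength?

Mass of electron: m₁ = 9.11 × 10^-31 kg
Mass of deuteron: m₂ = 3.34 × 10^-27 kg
v₂ = 1.75 × 10^3 m/s

For equal de Broglie wavelengths: λ₁ = λ₂

h/(m₁v₁) = h/(m₂v₂)
m₁v₁ = m₂v₂
v₂ = v₁ · (m₁/m₂)

v₂ = 6.43 × 10^6 m/s × (9.11 × 10^-31 kg / 3.34 × 10^-27 kg)
v₂ = 1.75 × 10^3 m/s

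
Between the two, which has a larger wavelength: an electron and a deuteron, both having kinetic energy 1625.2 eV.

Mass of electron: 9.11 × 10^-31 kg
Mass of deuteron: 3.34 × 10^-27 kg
The electron has the longer wavelength.

Using λ = h/√(2mKE):

For electron: λ₁ = h/√(2m₁KE) = 3.04 × 10^-11 m
For deuteron: λ₂ = h/√(2m₂KE) = 5.02 × 10^-13 m

Since λ ∝ 1/√m at constant kinetic energy, the lighter particle has the longer wavelength.

The electron has the longer de Broglie wavelength.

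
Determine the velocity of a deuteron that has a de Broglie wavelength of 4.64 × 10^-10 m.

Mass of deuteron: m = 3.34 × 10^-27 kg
4.28 × 10^2 m/s

From the de Broglie relation λ = h/(mv), we solve for v:

v = h/(mλ)
v = (6.626 × 10^-34 J·s) / (3.34 × 10^-27 kg × 4.64 × 10^-10 m)
v = 4.28 × 10^2 m/s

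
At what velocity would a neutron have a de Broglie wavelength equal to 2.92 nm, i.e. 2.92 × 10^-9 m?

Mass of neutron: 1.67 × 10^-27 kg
1.36 × 10^2 m/s

From λ = h/(mv), solve for v:

v = h/(mλ)
v = (6.626 × 10^-34 J·s) / (1.67 × 10^-27 kg × 2.92 × 10^-9 m)
v = 1.36 × 10^2 m/s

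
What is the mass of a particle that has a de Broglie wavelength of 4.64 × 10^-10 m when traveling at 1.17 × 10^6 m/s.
1.22 × 10^-30 kg

From the de Broglie relation λ = h/(mv), we solve for m:

m = h/(λv)
m = (6.626 × 10^-34 J·s) / (4.64 × 10^-10 m × 1.17 × 10^6 m/s)
m = 1.22 × 10^-30 kg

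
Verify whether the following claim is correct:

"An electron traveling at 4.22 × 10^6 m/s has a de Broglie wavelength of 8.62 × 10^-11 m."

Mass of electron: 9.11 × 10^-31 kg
False

The claim is incorrect.

Using λ = h/(mv):
λ = (6.626 × 10^-34 J·s) / (9.11 × 10^-31 kg × 4.22 × 10^6 m/s)
λ = 1.72 × 10^-10 m

The actual wavelength differs from the claimed 8.62 × 10^-11 m.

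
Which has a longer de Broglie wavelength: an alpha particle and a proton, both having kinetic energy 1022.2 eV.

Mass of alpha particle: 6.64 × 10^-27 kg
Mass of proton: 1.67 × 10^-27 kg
The proton has the longer wavelength.

Using λ = h/√(2mKE):

For alpha particle: λ₁ = h/√(2m₁KE) = 4.49 × 10^-13 m
For proton: λ₂ = h/√(2m₂KE) = 8.96 × 10^-13 m

Since λ ∝ 1/√m at constant kinetic energy, the lighter particle has the longer wavelength.

The proton has the longer de Broglie wavelength.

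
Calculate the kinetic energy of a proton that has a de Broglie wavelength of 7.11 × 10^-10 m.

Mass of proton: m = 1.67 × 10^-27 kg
2.60 × 10^-22 J (or 1.62 × 10^-3 eV)

From λ = h/√(2mKE), we solve for KE:

λ² = h²/(2mKE)
KE = h²/(2mλ²)
KE = (6.626 × 10^-34 J·s)² / (2 × 1.67 × 10^-27 kg × (7.11 × 10^-10 m)²)
KE = 2.60 × 10^-22 J
KE = 1.62 × 10^-3 eV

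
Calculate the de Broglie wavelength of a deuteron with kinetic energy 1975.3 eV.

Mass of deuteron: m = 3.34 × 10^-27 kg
4.56 × 10^-13 m

Using λ = h/√(2mKE):

First convert KE to Joules: KE = 1975.3 eV = 3.165 × 10^-16 J

λ = h/√(2mKE)
λ = (6.626 × 10^-34 J·s) / √(2 × 3.34 × 10^-27 kg × 3.165 × 10^-16 J)
λ = 4.56 × 10^-13 m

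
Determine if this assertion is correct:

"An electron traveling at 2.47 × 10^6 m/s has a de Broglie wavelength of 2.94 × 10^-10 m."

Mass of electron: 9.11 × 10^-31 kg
True

The claim is correct.

Using λ = h/(mv):
λ = (6.626 × 10^-34 J·s) / (9.11 × 10^-31 kg × 2.47 × 10^6 m/s)
λ = 2.94 × 10^-10 m

This matches the claimed value.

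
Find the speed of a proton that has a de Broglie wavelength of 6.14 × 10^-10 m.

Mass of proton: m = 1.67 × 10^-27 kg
6.46 × 10^2 m/s

From the de Broglie relation λ = h/(mv), we solve for v:

v = h/(mλ)
v = (6.626 × 10^-34 J·s) / (1.67 × 10^-27 kg × 6.14 × 10^-10 m)
v = 6.46 × 10^2 m/s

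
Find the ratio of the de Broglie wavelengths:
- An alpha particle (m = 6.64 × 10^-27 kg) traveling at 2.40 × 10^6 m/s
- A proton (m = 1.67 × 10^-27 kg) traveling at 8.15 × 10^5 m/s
λ₁/λ₂ = 0.0854

Using λ = h/(mv):

λ₁ = h/(m₁v₁) = 4.16 × 10^-14 m
λ₂ = h/(m₂v₂) = 4.87 × 10^-13 m

Ratio λ₁/λ₂ = (m₂v₂)/(m₁v₁)
         = (1.67 × 10^-27 kg × 8.15 × 10^5 m/s) / (6.64 × 10^-27 kg × 2.40 × 10^6 m/s)
         = 0.0854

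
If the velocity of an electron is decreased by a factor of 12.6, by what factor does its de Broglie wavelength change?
The wavelength increases by a factor of 12.6.

From λ = h/(mv), the wavelength is inversely proportional to velocity:

λ ∝ 1/v

If v → v/12.6, then λ → 12.6λ

When velocity is decreased by a factor of 12.6, the wavelength increases by a factor of 12.6.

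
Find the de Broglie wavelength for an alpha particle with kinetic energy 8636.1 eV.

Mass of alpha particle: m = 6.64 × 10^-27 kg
1.55 × 10^-13 m

Using λ = h/√(2mKE):

First convert KE to Joules: KE = 8636.1 eV = 1.384 × 10^-15 J

λ = h/√(2mKE)
λ = (6.626 × 10^-34 J·s) / √(2 × 6.64 × 10^-27 kg × 1.384 × 10^-15 J)
λ = 1.55 × 10^-13 m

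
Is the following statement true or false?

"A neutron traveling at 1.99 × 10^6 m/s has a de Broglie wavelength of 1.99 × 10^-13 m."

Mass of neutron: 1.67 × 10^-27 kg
True

The claim is correct.

Using λ = h/(mv):
λ = (6.626 × 10^-34 J·s) / (1.67 × 10^-27 kg × 1.99 × 10^6 m/s)
λ = 1.99 × 10^-13 m

This matches the claimed value.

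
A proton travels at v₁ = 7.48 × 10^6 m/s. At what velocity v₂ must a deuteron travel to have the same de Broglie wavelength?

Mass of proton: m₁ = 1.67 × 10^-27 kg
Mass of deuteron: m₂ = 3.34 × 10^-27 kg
v₂ = 3.74 × 10^6 m/s

For equal de Broglie wavelengths: λ₁ = λ₂

h/(m₁v₁) = h/(m₂v₂)
m₁v₁ = m₂v₂
v₂ = v₁ · (m₁/m₂)

v₂ = 7.48 × 10^6 m/s × (1.67 × 10^-27 kg / 3.34 × 10^-27 kg)
v₂ = 3.74 × 10^6 m/s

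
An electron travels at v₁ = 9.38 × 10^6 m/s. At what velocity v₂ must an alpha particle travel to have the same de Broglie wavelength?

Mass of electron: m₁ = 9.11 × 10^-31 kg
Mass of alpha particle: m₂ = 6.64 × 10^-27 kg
v₂ = 1.29 × 10^3 m/s

For equal de Broglie wavelengths: λ₁ = λ₂

h/(m₁v₁) = h/(m₂v₂)
m₁v₁ = m₂v₂
v₂ = v₁ · (m₁/m₂)

v₂ = 9.38 × 10^6 m/s × (9.11 × 10^-31 kg / 6.64 × 10^-27 kg)
v₂ = 1.29 × 10^3 m/s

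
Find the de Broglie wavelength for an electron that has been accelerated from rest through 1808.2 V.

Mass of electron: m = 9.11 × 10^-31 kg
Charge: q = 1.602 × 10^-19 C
2.88 × 10^-11 m

When a particle is accelerated through voltage V, it gains kinetic energy KE = qV.

The de Broglie wavelength is then λ = h/√(2mqV):

λ = h/√(2mqV)
λ = (6.626 × 10^-34 J·s) / √(2 × 9.11 × 10^-31 kg × 1.602 × 10^-19 C × 1808.2 V)
λ = 2.88 × 10^-11 m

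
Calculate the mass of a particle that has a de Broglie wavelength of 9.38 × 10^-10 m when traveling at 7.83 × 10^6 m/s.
9.02 × 10^-32 kg

From the de Broglie relation λ = h/(mv), we solve for m:

m = h/(λv)
m = (6.626 × 10^-34 J·s) / (9.38 × 10^-10 m × 7.83 × 10^6 m/s)
m = 9.02 × 10^-32 kg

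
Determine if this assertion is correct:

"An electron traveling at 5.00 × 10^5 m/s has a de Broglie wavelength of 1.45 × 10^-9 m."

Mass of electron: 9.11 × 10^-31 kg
True

The claim is correct.

Using λ = h/(mv):
λ = (6.626 × 10^-34 J·s) / (9.11 × 10^-31 kg × 5.00 × 10^5 m/s)
λ = 1.45 × 10^-9 m

This matches the claimed value.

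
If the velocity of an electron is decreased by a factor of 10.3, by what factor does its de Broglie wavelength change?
The wavelength increases by a factor of 10.3.

From λ = h/(mv), the wavelength is inversely proportional to velocity:

λ ∝ 1/v

If v → v/10.3, then λ → 10.3λ

When velocity is decreased by a factor of 10.3, the wavelength increases by a factor of 10.3.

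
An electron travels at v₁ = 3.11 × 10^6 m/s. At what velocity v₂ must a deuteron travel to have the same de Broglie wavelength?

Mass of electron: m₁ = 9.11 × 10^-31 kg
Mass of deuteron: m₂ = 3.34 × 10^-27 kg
v₂ = 8.48 × 10^2 m/s

For equal de Broglie wavelengths: λ₁ = λ₂

h/(m₁v₁) = h/(m₂v₂)
m₁v₁ = m₂v₂
v₂ = v₁ · (m₁/m₂)

v₂ = 3.11 × 10^6 m/s × (9.11 × 10^-31 kg / 3.34 × 10^-27 kg)
v₂ = 8.48 × 10^2 m/s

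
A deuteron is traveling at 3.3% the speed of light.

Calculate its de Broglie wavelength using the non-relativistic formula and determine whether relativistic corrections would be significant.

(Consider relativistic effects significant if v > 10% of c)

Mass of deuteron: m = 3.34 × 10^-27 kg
No, relativistic corrections are not needed.

Using the non-relativistic de Broglie formula λ = h/(mv):

v = 3.3% × c = 9.893 × 10^6 m/s

λ = h/(mv)
λ = (6.626 × 10^-34 J·s) / (3.34 × 10^-27 kg × 9.893 × 10^6 m/s)
λ = 2.01 × 10^-14 m

Since v = 3.3% of c < 10% of c, relativistic corrections are NOT significant and this non-relativistic result is a good approximation.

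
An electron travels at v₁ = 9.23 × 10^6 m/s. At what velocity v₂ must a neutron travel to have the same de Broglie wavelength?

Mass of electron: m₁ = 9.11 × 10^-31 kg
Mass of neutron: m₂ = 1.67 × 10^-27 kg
v₂ = 5.04 × 10^3 m/s

For equal de Broglie wavelengths: λ₁ = λ₂

h/(m₁v₁) = h/(m₂v₂)
m₁v₁ = m₂v₂
v₂ = v₁ · (m₁/m₂)

v₂ = 9.23 × 10^6 m/s × (9.11 × 10^-31 kg / 1.67 × 10^-27 kg)
v₂ = 5.04 × 10^3 m/s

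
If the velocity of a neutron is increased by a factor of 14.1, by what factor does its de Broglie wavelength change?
The wavelength decreases by a factor of 14.1.

From λ = h/(mv), the wavelength is inversely proportional to velocity:

λ ∝ 1/v

If v → 14.1v, then λ → λ/14.1

When velocity is increased by a factor of 14.1, the wavelength decreases by a factor of 14.1.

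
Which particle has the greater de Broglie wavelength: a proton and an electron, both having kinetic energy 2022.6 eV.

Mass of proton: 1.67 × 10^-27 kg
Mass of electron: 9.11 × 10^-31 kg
The electron has the longer wavelength.

Using λ = h/√(2mKE):

For proton: λ₁ = h/√(2m₁KE) = 6.37 × 10^-13 m
For electron: λ₂ = h/√(2m₂KE) = 2.73 × 10^-11 m

Since λ ∝ 1/√m at constant kinetic energy, the lighter particle has the longer wavelength.

The electron has the longer de Broglie wavelength.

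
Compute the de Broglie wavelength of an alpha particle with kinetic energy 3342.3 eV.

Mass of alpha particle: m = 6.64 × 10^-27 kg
2.48 × 10^-13 m

Using λ = h/√(2mKE):

First convert KE to Joules: KE = 3342.3 eV = 5.355 × 10^-16 J

λ = h/√(2mKE)
λ = (6.626 × 10^-34 J·s) / √(2 × 6.64 × 10^-27 kg × 5.355 × 10^-16 J)
λ = 2.48 × 10^-13 m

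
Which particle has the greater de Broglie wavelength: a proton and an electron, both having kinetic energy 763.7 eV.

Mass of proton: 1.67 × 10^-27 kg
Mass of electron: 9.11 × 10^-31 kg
The electron has the longer wavelength.

Using λ = h/√(2mKE):

For proton: λ₁ = h/√(2m₁KE) = 1.04 × 10^-12 m
For electron: λ₂ = h/√(2m₂KE) = 4.44 × 10^-11 m

Since λ ∝ 1/√m at constant kinetic energy, the lighter particle has the longer wavelength.

The electron has the longer de Broglie wavelength.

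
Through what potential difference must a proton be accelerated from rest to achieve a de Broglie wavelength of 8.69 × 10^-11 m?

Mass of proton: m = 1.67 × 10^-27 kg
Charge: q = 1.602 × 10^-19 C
1.09 × 10^-1 V

From λ = h/√(2mqV), we solve for V:

λ² = h²/(2mqV)
V = h²/(2mqλ²)
V = (6.626 × 10^-34 J·s)² / (2 × 1.67 × 10^-27 kg × 1.602 × 10^-19 C × (8.69 × 10^-11 m)²)
V = 1.09 × 10^-1 V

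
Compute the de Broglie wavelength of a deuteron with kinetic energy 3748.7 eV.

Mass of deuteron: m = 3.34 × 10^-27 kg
3.31 × 10^-13 m

Using λ = h/√(2mKE):

First convert KE to Joules: KE = 3748.7 eV = 6.006 × 10^-16 J

λ = h/√(2mKE)
λ = (6.626 × 10^-34 J·s) / √(2 × 3.34 × 10^-27 kg × 6.006 × 10^-16 J)
λ = 3.31 × 10^-13 m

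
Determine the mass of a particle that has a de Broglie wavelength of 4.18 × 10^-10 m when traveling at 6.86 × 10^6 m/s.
2.31 × 10^-31 kg

From the de Broglie relation λ = h/(mv), we solve for m:

m = h/(λv)
m = (6.626 × 10^-34 J·s) / (4.18 × 10^-10 m × 6.86 × 10^6 m/s)
m = 2.31 × 10^-31 kg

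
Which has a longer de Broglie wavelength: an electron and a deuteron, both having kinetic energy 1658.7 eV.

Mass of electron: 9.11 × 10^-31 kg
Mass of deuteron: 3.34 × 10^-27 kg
The electron has the longer wavelength.

Using λ = h/√(2mKE):

For electron: λ₁ = h/√(2m₁KE) = 3.01 × 10^-11 m
For deuteron: λ₂ = h/√(2m₂KE) = 4.97 × 10^-13 m

Since λ ∝ 1/√m at constant kinetic energy, the lighter particle has the longer wavelength.

The electron has the longer de Broglie wavelength.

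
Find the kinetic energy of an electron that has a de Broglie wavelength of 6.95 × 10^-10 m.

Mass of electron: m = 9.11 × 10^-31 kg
4.99 × 10^-19 J (or 3.11 eV)

From λ = h/√(2mKE), we solve for KE:

λ² = h²/(2mKE)
KE = h²/(2mλ²)
KE = (6.626 × 10^-34 J·s)² / (2 × 9.11 × 10^-31 kg × (6.95 × 10^-10 m)²)
KE = 4.99 × 10^-19 J
KE = 3.11 eV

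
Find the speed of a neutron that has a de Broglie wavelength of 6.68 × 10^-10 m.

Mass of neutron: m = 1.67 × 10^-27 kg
5.94 × 10^2 m/s

From the de Broglie relation λ = h/(mv), we solve for v:

v = h/(mλ)
v = (6.626 × 10^-34 J·s) / (1.67 × 10^-27 kg × 6.68 × 10^-10 m)
v = 5.94 × 10^2 m/s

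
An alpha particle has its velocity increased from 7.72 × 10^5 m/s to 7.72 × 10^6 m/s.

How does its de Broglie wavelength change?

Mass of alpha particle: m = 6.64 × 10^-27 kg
The wavelength decreases by a factor of 10.

Using λ = h/(mv):

Initial wavelength: λ₁ = h/(mv₁) = 1.29 × 10^-13 m
Final wavelength: λ₂ = h/(mv₂) = 1.29 × 10^-14 m

Since λ ∝ 1/v, when velocity increases by a factor of 10, the wavelength decreases by a factor of 10.

λ₂/λ₁ = v₁/v₂ = 1/10

The wavelength decreases by a factor of 10.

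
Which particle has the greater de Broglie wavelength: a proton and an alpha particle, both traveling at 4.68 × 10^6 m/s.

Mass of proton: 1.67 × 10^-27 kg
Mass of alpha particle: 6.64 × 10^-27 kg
The proton has the longer wavelength.

Using λ = h/(mv), since both particles have the same velocity, the wavelength depends only on mass.

For proton: λ₁ = h/(m₁v) = 8.48 × 10^-14 m
For alpha particle: λ₂ = h/(m₂v) = 2.13 × 10^-14 m

Since λ ∝ 1/m at constant velocity, the lighter particle has the longer wavelength.

The proton has the longer de Broglie wavelength.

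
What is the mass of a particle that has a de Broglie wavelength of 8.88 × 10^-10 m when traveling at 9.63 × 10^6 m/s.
7.75 × 10^-32 kg

From the de Broglie relation λ = h/(mv), we solve for m:

m = h/(λv)
m = (6.626 × 10^-34 J·s) / (8.88 × 10^-10 m × 9.63 × 10^6 m/s)
m = 7.75 × 10^-32 kg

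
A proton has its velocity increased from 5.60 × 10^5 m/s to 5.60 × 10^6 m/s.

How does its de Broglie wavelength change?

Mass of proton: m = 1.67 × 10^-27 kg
The wavelength decreases by a factor of 10.

Using λ = h/(mv):

Initial wavelength: λ₁ = h/(mv₁) = 7.09 × 10^-13 m
Final wavelength: λ₂ = h/(mv₂) = 7.09 × 10^-14 m

Since λ ∝ 1/v, when velocity increases by a factor of 10, the wavelength decreases by a factor of 10.

λ₂/λ₁ = v₁/v₂ = 1/10

The wavelength decreases by a factor of 10.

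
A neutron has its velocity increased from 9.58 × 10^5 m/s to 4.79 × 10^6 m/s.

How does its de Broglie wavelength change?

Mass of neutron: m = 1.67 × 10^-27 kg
The wavelength decreases by a factor of 5.

Using λ = h/(mv):

Initial wavelength: λ₁ = h/(mv₁) = 4.14 × 10^-13 m
Final wavelength: λ₂ = h/(mv₂) = 8.28 × 10^-14 m

Since λ ∝ 1/v, when velocity increases by a factor of 5, the wavelength decreases by a factor of 5.

λ₂/λ₁ = v₁/v₂ = 1/5

The wavelength decreases by a factor of 5.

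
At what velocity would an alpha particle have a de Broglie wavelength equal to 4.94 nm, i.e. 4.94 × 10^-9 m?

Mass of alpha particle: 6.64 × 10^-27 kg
2.02 × 10^1 m/s

From λ = h/(mv), solve for v:

v = h/(mλ)
v = (6.626 × 10^-34 J·s) / (6.64 × 10^-27 kg × 4.94 × 10^-9 m)
v = 2.02 × 10^1 m/s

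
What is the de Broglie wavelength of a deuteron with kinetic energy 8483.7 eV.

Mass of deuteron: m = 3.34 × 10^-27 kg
2.20 × 10^-13 m

Using λ = h/√(2mKE):

First convert KE to Joules: KE = 8483.7 eV = 1.359 × 10^-15 J

λ = h/√(2mKE)
λ = (6.626 × 10^-34 J·s) / √(2 × 3.34 × 10^-27 kg × 1.359 × 10^-15 J)
λ = 2.20 × 10^-13 m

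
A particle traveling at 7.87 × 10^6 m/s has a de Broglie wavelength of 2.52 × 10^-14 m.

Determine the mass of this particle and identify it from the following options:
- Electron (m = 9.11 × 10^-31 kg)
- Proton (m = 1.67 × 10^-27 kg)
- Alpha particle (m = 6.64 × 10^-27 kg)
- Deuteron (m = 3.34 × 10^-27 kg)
The particle is a deuteron.

From λ = h/(mv), solve for mass:

m = h/(λv)
m = (6.626 × 10^-34 J·s) / (2.52 × 10^-14 m × 7.87 × 10^6 m/s)
m = 3.34 × 10^-27 kg

Comparing with the listed masses, this is closest to a deuteron.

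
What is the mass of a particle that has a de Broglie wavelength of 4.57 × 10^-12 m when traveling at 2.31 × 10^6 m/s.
6.28 × 10^-29 kg

From the de Broglie relation λ = h/(mv), we solve for m:

m = h/(λv)
m = (6.626 × 10^-34 J·s) / (4.57 × 10^-12 m × 2.31 × 10^6 m/s)
m = 6.28 × 10^-29 kg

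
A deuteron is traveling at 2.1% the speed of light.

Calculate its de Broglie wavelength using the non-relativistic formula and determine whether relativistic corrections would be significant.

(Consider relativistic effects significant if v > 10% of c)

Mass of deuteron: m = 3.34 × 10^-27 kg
No, relativistic corrections are not needed.

Using the non-relativistic de Broglie formula λ = h/(mv):

v = 2.1% × c = 6.296 × 10^6 m/s

λ = h/(mv)
λ = (6.626 × 10^-34 J·s) / (3.34 × 10^-27 kg × 6.296 × 10^6 m/s)
λ = 3.15 × 10^-14 m

Since v = 2.1% of c < 10% of c, relativistic corrections are NOT significant and this non-relativistic result is a good approximation.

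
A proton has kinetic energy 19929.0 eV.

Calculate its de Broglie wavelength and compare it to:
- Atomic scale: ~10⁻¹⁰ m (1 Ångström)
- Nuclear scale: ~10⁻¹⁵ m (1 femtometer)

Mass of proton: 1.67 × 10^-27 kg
λ = 2.03 × 10^-13 m, which is between nuclear and atomic scales.

Using λ = h/√(2mKE):

KE = 19929.0 eV = 3.193 × 10^-15 J

λ = h/√(2mKE)
λ = (6.626 × 10^-34 J·s) / √(2 × 1.67 × 10^-27 kg × 3.193 × 10^-15 J)
λ = 2.03 × 10^-13 m

Comparison:
- Atomic scale (10⁻¹⁰ m): λ is 0.002× this size
- Nuclear scale (10⁻¹⁵ m): λ is 2e+02× this size

The wavelength is between nuclear and atomic scales.

This wavelength is appropriate for probing atomic structure but too large for nuclear physics experiments.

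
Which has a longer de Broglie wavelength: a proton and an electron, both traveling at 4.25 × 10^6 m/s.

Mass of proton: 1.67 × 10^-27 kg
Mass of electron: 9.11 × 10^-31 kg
The electron has the longer wavelength.

Using λ = h/(mv), since both particles have the same velocity, the wavelength depends only on mass.

For proton: λ₁ = h/(m₁v) = 9.34 × 10^-14 m
For electron: λ₂ = h/(m₂v) = 1.71 × 10^-10 m

Since λ ∝ 1/m at constant velocity, the lighter particle has the longer wavelength.

The electron has the longer de Broglie wavelength.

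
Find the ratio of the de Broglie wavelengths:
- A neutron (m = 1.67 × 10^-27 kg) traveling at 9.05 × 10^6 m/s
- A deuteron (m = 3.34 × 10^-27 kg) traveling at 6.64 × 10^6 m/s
λ₁/λ₂ = 1.47

Using λ = h/(mv):

λ₁ = h/(m₁v₁) = 4.38 × 10^-14 m
λ₂ = h/(m₂v₂) = 2.99 × 10^-14 m

Ratio λ₁/λ₂ = (m₂v₂)/(m₁v₁)
         = (3.34 × 10^-27 kg × 6.64 × 10^6 m/s) / (1.67 × 10^-27 kg × 9.05 × 10^6 m/s)
         = 1.47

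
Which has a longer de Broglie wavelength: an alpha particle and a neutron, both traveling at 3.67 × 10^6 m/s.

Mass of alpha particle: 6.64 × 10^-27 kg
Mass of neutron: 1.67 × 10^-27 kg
The neutron has the longer wavelength.

Using λ = h/(mv), since both particles have the same velocity, the wavelength depends only on mass.

For alpha particle: λ₁ = h/(m₁v) = 2.72 × 10^-14 m
For neutron: λ₂ = h/(m₂v) = 1.08 × 10^-13 m

Since λ ∝ 1/m at constant velocity, the lighter particle has the longer wavelength.

The neutron has the longer de Broglie wavelength.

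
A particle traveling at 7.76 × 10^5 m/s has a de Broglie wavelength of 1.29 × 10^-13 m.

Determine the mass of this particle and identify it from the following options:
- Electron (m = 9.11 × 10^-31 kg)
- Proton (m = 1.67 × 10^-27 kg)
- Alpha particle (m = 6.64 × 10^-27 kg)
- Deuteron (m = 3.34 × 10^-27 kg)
The particle is an alpha particle.

From λ = h/(mv), solve for mass:

m = h/(λv)
m = (6.626 × 10^-34 J·s) / (1.29 × 10^-13 m × 7.76 × 10^5 m/s)
m = 6.62 × 10^-27 kg

Comparing with the listed masses, this is closest to an alpha particle.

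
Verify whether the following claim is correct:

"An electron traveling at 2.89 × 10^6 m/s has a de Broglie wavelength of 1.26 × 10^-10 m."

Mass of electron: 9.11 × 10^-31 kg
False

The claim is incorrect.

Using λ = h/(mv):
λ = (6.626 × 10^-34 J·s) / (9.11 × 10^-31 kg × 2.89 × 10^6 m/s)
λ = 2.52 × 10^-10 m

The actual wavelength differs from the claimed 1.26 × 10^-10 m.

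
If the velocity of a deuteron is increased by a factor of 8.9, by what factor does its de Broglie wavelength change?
The wavelength decreases by a factor of 8.9.

From λ = h/(mv), the wavelength is inversely proportional to velocity:

λ ∝ 1/v

If v → 8.9v, then λ → λ/8.9

When velocity is increased by a factor of 8.9, the wavelength decreases by a factor of 8.9.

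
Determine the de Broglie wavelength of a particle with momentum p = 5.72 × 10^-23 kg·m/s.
1.16 × 10^-11 m

Using the de Broglie relation λ = h/p:

λ = h/p
λ = (6.626 × 10^-34 J·s) / (5.72 × 10^-23 kg·m/s)
λ = 1.16 × 10^-11 m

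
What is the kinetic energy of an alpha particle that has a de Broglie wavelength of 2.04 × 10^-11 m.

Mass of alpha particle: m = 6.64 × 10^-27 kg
7.94 × 10^-20 J (or 0.496 eV)

From λ = h/√(2mKE), we solve for KE:

λ² = h²/(2mKE)
KE = h²/(2mλ²)
KE = (6.626 × 10^-34 J·s)² / (2 × 6.64 × 10^-27 kg × (2.04 × 10^-11 m)²)
KE = 7.94 × 10^-20 J
KE = 0.496 eV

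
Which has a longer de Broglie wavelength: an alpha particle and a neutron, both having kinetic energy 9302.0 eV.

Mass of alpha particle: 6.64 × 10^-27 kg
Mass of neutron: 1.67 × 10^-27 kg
The neutron has the longer wavelength.

Using λ = h/√(2mKE):

For alpha particle: λ₁ = h/√(2m₁KE) = 1.49 × 10^-13 m
For neutron: λ₂ = h/√(2m₂KE) = 2.97 × 10^-13 m

Since λ ∝ 1/√m at constant kinetic energy, the lighter particle has the longer wavelength.

The neutron has the longer de Broglie wavelength.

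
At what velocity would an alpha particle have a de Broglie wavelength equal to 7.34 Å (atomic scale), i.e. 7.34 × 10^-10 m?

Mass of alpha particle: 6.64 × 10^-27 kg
1.36 × 10^2 m/s

From λ = h/(mv), solve for v:

v = h/(mλ)
v = (6.626 × 10^-34 J·s) / (6.64 × 10^-27 kg × 7.34 × 10^-10 m)
v = 1.36 × 10^2 m/s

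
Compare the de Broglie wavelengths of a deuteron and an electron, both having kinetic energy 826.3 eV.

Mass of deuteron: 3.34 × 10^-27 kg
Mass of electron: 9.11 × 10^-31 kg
The electron has the longer wavelength.

Using λ = h/√(2mKE):

For deuteron: λ₁ = h/√(2m₁KE) = 7.05 × 10^-13 m
For electron: λ₂ = h/√(2m₂KE) = 4.27 × 10^-11 m

Since λ ∝ 1/√m at constant kinetic energy, the lighter particle has the longer wavelength.

The electron has the longer de Broglie wavelength.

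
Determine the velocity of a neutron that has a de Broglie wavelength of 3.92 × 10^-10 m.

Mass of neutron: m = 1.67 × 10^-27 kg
1.01 × 10^3 m/s

From the de Broglie relation λ = h/(mv), we solve for v:

v = h/(mλ)
v = (6.626 × 10^-34 J·s) / (1.67 × 10^-27 kg × 3.92 × 10^-10 m)
v = 1.01 × 10^3 m/s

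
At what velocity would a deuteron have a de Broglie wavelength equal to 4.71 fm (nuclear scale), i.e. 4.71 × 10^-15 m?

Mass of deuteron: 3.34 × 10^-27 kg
4.21 × 10^7 m/s

From λ = h/(mv), solve for v:

v = h/(mλ)
v = (6.626 × 10^-34 J·s) / (3.34 × 10^-27 kg × 4.71 × 10^-15 m)
v = 4.21 × 10^7 m/s

Note: This velocity is 14.0% of the speed of light, so relativistic corrections would be needed for a more accurate calculation.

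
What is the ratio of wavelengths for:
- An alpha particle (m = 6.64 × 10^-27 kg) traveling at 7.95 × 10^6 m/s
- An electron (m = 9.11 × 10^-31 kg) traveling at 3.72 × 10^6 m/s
λ₁/λ₂ = 6.42 × 10^-5

Using λ = h/(mv):

λ₁ = h/(m₁v₁) = 1.26 × 10^-14 m
λ₂ = h/(m₂v₂) = 1.96 × 10^-10 m

Ratio λ₁/λ₂ = (m₂v₂)/(m₁v₁)
         = (9.11 × 10^-31 kg × 3.72 × 10^6 m/s) / (6.64 × 10^-27 kg × 7.95 × 10^6 m/s)
         = 6.42 × 10^-5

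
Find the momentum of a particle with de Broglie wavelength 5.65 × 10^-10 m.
1.17 × 10^-24 kg·m/s

From the de Broglie relation λ = h/p, we solve for p:

p = h/λ
p = (6.626 × 10^-34 J·s) / (5.65 × 10^-10 m)
p = 1.17 × 10^-24 kg·m/s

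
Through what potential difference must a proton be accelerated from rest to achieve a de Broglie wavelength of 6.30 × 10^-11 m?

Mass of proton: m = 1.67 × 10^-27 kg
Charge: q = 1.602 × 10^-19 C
2.07 × 10^-1 V

From λ = h/√(2mqV), we solve for V:

λ² = h²/(2mqV)
V = h²/(2mqλ²)
V = (6.626 × 10^-34 J·s)² / (2 × 1.67 × 10^-27 kg × 1.602 × 10^-19 C × (6.30 × 10^-11 m)²)
V = 2.07 × 10^-1 V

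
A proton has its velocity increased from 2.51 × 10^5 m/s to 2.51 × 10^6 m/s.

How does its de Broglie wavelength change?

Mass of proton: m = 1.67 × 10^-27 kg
The wavelength decreases by a factor of 10.

Using λ = h/(mv):

Initial wavelength: λ₁ = h/(mv₁) = 1.58 × 10^-12 m
Final wavelength: λ₂ = h/(mv₂) = 1.58 × 10^-13 m

Since λ ∝ 1/v, when velocity increases by a factor of 10, the wavelength decreases by a factor of 10.

λ₂/λ₁ = v₁/v₂ = 1/10

The wavelength decreases by a factor of 10.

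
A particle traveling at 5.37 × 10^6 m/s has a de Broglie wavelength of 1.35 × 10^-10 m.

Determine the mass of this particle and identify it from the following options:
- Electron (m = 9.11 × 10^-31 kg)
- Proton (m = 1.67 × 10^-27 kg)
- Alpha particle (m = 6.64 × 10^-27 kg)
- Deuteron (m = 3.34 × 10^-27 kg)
The particle is an electron.

From λ = h/(mv), solve for mass:

m = h/(λv)
m = (6.626 × 10^-34 J·s) / (1.35 × 10^-10 m × 5.37 × 10^6 m/s)
m = 9.14 × 10^-31 kg

Comparing with the listed masses, this is closest to an electron.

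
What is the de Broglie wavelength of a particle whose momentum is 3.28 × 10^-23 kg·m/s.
2.02 × 10^-11 m

Using the de Broglie relation λ = h/p:

λ = h/p
λ = (6.626 × 10^-34 J·s) / (3.28 × 10^-23 kg·m/s)
λ = 2.02 × 10^-11 m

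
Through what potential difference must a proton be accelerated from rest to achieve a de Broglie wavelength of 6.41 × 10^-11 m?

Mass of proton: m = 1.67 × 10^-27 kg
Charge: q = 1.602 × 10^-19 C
2.00 × 10^-1 V

From λ = h/√(2mqV), we solve for V:

λ² = h²/(2mqV)
V = h²/(2mqλ²)
V = (6.626 × 10^-34 J·s)² / (2 × 1.67 × 10^-27 kg × 1.602 × 10^-19 C × (6.41 × 10^-11 m)²)
V = 2.00 × 10^-1 V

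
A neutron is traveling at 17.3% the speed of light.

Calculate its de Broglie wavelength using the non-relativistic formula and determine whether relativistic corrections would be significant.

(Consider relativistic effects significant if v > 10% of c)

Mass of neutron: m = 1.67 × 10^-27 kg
Yes, relativistic corrections are needed.

Using the non-relativistic de Broglie formula λ = h/(mv):

v = 17.3% × c = 5.186 × 10^7 m/s

λ = h/(mv)
λ = (6.626 × 10^-34 J·s) / (1.67 × 10^-27 kg × 5.186 × 10^7 m/s)
λ = 7.65 × 10^-15 m

Since v = 17.3% of c > 10% of c, relativistic corrections ARE significant and the actual wavelength would differ from this non-relativistic estimate.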